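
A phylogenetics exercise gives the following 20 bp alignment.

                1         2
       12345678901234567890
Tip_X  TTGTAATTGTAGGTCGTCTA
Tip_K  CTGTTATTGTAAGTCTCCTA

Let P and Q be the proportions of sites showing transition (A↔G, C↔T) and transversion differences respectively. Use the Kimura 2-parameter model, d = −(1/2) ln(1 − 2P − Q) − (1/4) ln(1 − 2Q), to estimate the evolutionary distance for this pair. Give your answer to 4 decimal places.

The sequences differ at positions 1 (T/C, transition), 5 (A/T, transversion), 12 (G/A, transition), 16 (G/T, transversion), 17 (T/C, transition).
Of the 5 differences, 3 transitions and 2 transversions over 20 sites: P = 3/20 = 0.150000, Q = 2/20 = 0.100000.
d = −0.5·ln(0.600000) − 0.25·ln(0.800000) = −0.5·(-0.510826) − 0.25·(-0.223144) = 0.3112.

0.3112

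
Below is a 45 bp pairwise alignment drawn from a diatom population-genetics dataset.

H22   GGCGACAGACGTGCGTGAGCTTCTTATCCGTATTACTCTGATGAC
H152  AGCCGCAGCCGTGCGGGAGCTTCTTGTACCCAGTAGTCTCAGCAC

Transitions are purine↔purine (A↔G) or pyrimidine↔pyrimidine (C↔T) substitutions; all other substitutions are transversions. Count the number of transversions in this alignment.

10

The sequences differ at positions 1 (G/A, transition), 4 (G/C, transversion), 5 (A/G, transition), 9 (A/C, transversion), 16 (T/G, transversion), 26 (A/G, transition), 28 (C/A, transversion), 30 (G/C, transversion), 31 (T/C, transition), 33 (T/G, transversion), 36 (C/G, transversion), 40 (G/C, transversion), 42 (T/G, transversion), 43 (G/C, transversion).
Of the 14 differences, 4 transitions and 10 transversions, so the answer is 10.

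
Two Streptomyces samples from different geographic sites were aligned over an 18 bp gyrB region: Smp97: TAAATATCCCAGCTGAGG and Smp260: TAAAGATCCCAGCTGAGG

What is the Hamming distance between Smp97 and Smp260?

A single mismatch occurs at site 5 (T/G).
That gives 1 mismatch out of 18 aligned sites, so the Hamming distance is 1.

1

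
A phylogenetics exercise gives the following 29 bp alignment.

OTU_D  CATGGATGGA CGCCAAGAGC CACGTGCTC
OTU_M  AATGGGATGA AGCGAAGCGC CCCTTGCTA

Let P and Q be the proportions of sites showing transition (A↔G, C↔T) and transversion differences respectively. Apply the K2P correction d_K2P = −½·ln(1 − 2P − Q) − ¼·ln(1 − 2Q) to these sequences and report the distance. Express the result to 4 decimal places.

0.4808

Mismatches occur at site 1 (C↔A, transversion), site 6 (A↔G, transition), site 7 (T↔A, transversion), site 8 (G↔T, transversion), site 11 (C↔A, transversion), site 14 (C↔G, transversion), site 18 (A↔C, transversion), site 22 (A↔C, transversion), site 24 (G↔T, transversion), site 29 (C↔A, transversion).
Of the 10 differences, 1 transition and 9 transversions over 29 sites: P = 1/29 = 0.034483, Q = 9/29 = 0.310345.
d = −0.5·ln(0.620689) − 0.25·ln(0.379310) = −0.5·(-0.476925) − 0.25·(-0.969401) = 0.4808.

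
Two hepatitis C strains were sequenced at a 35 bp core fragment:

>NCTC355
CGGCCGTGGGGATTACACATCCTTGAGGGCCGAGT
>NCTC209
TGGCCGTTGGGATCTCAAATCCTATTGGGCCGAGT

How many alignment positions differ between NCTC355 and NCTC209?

Mismatches occur at site 1 (C/T), site 8 (G/T), site 14 (T/C), site 15 (A/T), site 18 (C/A), site 24 (T/A), site 25 (G/T), site 26 (A/T).
That gives 8 mismatches out of 35 aligned sites, so the Hamming distance is 8.

8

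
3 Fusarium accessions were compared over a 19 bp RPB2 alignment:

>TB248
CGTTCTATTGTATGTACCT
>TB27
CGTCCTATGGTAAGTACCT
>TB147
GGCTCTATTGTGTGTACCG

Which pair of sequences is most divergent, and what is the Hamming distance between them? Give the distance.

7

Pairwise Hamming distances:
  TB248 vs TB27: 3
  TB248 vs TB147: 4
  TB27 vs TB147: 7
The largest is 7, between TB27 and TB147.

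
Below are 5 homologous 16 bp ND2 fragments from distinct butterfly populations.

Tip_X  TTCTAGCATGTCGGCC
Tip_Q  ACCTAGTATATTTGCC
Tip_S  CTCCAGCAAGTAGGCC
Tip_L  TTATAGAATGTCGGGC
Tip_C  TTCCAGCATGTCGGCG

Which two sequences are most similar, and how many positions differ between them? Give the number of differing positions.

2

Pairwise Hamming distances:
  Tip_X vs Tip_Q: 6
  Tip_X vs Tip_S: 4
  Tip_X vs Tip_L: 3
  Tip_X vs Tip_C: 2
  Tip_Q vs Tip_S: 8
  Tip_Q vs Tip_L: 8
  Tip_Q vs Tip_C: 8
  Tip_S vs Tip_L: 7
  Tip_S vs Tip_C: 4
  Tip_L vs Tip_C: 5
The smallest is 2, between Tip_X and Tip_C.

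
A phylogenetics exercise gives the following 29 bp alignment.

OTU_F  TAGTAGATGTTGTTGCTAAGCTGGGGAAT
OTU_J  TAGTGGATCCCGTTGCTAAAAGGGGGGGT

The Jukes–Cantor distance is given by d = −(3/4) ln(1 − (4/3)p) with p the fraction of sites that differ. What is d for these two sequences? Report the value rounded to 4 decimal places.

Mismatches occur at site 5 (A→G), site 9 (G→C), site 10 (T→C), site 11 (T→C), site 20 (G→A), site 21 (C→A), site 22 (T→G), site 27 (A→G), site 28 (A→G).
p = 9/29 = 0.310345.
d = −0.75 · ln(1 − (4/3)·0.310345) = −0.75 · ln(0.586207) = −0.75 · (-0.534082) = 0.4006.

0.4006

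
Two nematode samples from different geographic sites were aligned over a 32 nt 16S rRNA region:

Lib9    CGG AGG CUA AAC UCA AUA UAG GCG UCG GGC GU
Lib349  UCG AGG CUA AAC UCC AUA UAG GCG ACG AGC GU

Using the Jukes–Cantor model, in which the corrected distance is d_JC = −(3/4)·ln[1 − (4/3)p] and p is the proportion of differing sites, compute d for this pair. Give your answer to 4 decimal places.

Differing sites — 1:C/U; 2:G/C; 15:A/C; 25:U/A; 28:G/A.
p = 5/32 = 0.156250.
d = −0.75 · ln(1 − (4/3)·0.156250) = −0.75 · ln(0.791667) = −0.75 · (-0.233614) = 0.1752.

0.1752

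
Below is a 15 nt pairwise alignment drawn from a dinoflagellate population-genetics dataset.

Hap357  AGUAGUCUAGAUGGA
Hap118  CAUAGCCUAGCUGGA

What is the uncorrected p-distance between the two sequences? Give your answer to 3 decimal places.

0.267

The sequences differ at positions 1 (A/C), 2 (G/A), 6 (U/C), 11 (A/C).
There are 4 differences over 15 sites, so p = 4/15 = 0.267.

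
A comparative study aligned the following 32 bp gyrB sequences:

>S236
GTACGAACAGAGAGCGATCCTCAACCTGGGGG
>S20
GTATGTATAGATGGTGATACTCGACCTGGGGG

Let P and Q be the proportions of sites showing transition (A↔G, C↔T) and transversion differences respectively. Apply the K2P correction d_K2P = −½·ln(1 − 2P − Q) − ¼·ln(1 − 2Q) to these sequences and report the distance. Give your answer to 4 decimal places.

Differing sites — 4:C/T (Ti); 6:A/T (Tv); 8:C/T (Ti); 12:G/T (Tv); 13:A/G (Ti); 15:C/T (Ti); 19:C/A (Tv); 23:A/G (Ti).
Of the 8 differences, 5 transitions and 3 transversions over 32 sites: P = 5/32 = 0.156250, Q = 3/32 = 0.093750.
d = −0.5·ln(0.593750) − 0.25·ln(0.812500) = −0.5·(-0.521297) − 0.25·(-0.207639) = 0.3126.

0.3126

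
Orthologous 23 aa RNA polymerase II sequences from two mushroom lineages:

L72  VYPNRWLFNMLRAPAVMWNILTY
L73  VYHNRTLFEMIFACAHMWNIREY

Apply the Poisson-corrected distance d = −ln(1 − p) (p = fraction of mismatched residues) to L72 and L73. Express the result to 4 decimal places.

0.4964

The sequences differ at positions 3 (P/H), 6 (W/T), 9 (N/E), 11 (L/I), 12 (R/F), 14 (P/C), 16 (V/H), 21 (L/R), 22 (T/E).
p = 9/23 = 0.391304.
d = −ln(1 − 0.391304) = −ln(0.608696) = 0.4964.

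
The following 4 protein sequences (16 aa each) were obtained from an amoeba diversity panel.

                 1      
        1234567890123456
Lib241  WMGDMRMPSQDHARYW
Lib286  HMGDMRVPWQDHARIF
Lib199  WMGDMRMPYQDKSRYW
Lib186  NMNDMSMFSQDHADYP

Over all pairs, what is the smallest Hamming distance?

3

Pairwise Hamming distances:
  Lib241 vs Lib286: 5
  Lib241 vs Lib199: 3
  Lib241 vs Lib186: 6
  Lib286 vs Lib199: 7
  Lib286 vs Lib186: 9
  Lib199 vs Lib186: 9
The smallest is 3, between Lib241 and Lib199.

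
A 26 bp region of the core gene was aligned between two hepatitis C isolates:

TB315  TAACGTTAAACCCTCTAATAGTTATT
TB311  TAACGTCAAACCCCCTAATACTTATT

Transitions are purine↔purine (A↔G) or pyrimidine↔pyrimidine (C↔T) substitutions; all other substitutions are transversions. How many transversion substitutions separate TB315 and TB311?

1

The sequences differ at positions 7 (T/C, transition), 14 (T/C, transition), 21 (G/C, transversion).
Of the 3 differences, 2 transitions and 1 transversion, so the answer is 1.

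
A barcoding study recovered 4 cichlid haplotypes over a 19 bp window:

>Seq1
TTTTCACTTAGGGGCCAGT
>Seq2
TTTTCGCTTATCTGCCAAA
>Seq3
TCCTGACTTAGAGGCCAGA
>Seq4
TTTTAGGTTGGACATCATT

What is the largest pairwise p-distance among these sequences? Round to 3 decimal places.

Pairwise Hamming distances:
  Seq1 vs Seq2: 6
  Seq1 vs Seq3: 5
  Seq1 vs Seq4: 9
  Seq2 vs Seq3: 8
  Seq2 vs Seq4: 10
  Seq3 vs Seq4: 11
The largest is 11 mismatches, between Seq3 and Seq4; p = 11/19 = 0.579.

0.579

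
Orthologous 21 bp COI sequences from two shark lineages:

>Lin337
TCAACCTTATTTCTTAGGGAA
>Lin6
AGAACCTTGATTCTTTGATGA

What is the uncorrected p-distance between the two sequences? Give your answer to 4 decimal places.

Differing sites — 1:T/A; 2:C/G; 9:A/G; 10:T/A; 16:A/T; 18:G/A; 19:G/T; 20:A/G.
There are 8 differences over 21 sites, so p = 8/21 = 0.3810.

0.3810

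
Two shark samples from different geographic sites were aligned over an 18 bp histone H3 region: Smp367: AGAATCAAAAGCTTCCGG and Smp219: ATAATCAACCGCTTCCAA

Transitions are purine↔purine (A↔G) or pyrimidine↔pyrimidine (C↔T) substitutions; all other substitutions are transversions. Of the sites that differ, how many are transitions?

2

Differing sites — 2:G/T (Tv); 9:A/C (Tv); 10:A/C (Tv); 17:G/A (Ti); 18:G/A (Ti).
Of the 5 differences, 2 transitions and 3 transversions, so the answer is 2.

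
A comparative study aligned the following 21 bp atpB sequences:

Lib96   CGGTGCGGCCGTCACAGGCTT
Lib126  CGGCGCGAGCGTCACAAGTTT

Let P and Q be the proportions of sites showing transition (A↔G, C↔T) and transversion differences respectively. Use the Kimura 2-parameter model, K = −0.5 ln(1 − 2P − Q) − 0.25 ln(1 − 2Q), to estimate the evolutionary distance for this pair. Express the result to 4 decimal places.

Mismatches occur at site 4 (T/C, transition), site 8 (G/A, transition), site 9 (C/G, transversion), site 17 (G/A, transition), site 19 (C/T, transition).
Of the 5 differences, 4 transitions and 1 transversion over 21 sites: P = 4/21 = 0.190476, Q = 1/21 = 0.047619.
d = −0.5·ln(0.571429) − 0.25·ln(0.904762) = −0.5·(-0.559615) − 0.25·(-0.100083) = 0.3048.

0.3048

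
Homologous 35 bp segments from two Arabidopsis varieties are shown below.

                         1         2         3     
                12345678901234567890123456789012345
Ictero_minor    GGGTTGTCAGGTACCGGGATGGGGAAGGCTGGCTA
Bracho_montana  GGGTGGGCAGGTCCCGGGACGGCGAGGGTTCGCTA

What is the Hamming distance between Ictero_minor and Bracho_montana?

The sequences differ at positions 5 (T/G), 7 (T/G), 13 (A/C), 20 (T/C), 23 (G/C), 26 (A/G), 29 (C/T), 31 (G/C).
That gives 8 mismatches out of 35 aligned sites, so the Hamming distance is 8.

8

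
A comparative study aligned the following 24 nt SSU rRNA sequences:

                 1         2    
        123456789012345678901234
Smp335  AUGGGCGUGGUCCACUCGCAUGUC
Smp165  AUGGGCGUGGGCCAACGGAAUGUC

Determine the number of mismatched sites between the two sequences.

Mismatches occur at site 11 (U↔G), site 15 (C↔A), site 16 (U↔C), site 17 (C↔G), site 19 (C↔A).
That gives 5 mismatches out of 24 aligned sites, so the Hamming distance is 5.

5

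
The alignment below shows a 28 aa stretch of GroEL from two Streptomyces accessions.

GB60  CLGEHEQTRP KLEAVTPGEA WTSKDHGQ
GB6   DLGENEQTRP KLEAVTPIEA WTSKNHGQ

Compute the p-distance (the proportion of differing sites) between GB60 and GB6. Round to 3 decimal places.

0.143

Mismatches occur at site 1 (C/D), site 5 (H/N), site 18 (G/I), site 25 (D/N).
There are 4 differences over 28 sites, so p = 4/28 = 0.143.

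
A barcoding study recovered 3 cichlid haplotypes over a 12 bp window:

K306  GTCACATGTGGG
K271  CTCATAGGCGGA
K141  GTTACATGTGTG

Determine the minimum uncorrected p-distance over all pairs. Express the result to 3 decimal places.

Pairwise Hamming distances:
  K306 vs K271: 5
  K306 vs K141: 2
  K271 vs K141: 7
The smallest is 2 mismatches, between K306 and K141; p = 2/12 = 0.167.

0.167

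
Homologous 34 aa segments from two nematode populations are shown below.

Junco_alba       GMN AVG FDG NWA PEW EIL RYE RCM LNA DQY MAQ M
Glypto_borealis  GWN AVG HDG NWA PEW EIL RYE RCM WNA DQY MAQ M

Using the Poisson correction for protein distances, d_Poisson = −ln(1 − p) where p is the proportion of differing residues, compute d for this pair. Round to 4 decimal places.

0.0924

The sequences differ at positions 2 (M/W), 7 (F/H), 25 (L/W).
p = 3/34 = 0.088235.
d = −ln(1 − 0.088235) = −ln(0.911765) = 0.0924.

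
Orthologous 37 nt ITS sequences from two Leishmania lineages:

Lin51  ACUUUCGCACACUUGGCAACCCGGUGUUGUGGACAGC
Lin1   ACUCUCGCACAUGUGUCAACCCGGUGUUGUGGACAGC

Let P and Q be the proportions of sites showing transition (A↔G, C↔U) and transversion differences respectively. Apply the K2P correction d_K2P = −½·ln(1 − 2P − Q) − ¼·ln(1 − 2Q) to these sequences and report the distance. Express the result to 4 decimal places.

Mismatches occur at site 4 (U↔C, transition), site 12 (C↔U, transition), site 13 (U↔G, transversion), site 16 (G↔U, transversion).
Of the 4 differences, 2 transitions and 2 transversions over 37 sites: P = 2/37 = 0.054054, Q = 2/37 = 0.054054.
d = −0.5·ln(0.837838) − 0.25·ln(0.891892) = −0.5·(-0.176931) − 0.25·(-0.114410) = 0.1171.

0.1171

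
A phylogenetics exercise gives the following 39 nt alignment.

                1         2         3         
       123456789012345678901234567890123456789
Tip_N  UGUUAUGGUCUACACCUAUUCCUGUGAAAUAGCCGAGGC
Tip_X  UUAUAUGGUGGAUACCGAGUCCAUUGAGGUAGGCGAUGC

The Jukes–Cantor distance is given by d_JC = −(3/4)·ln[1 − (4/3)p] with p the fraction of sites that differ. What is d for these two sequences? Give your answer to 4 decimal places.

0.4408

Mismatches occur at site 2 (G→U), site 3 (U→A), site 10 (C→G), site 11 (U→G), site 13 (C→U), site 17 (U→G), site 19 (U→G), site 23 (U→A), site 24 (G→U), site 28 (A→G), site 29 (A→G), site 33 (C→G), site 37 (G→U).
p = 13/39 = 0.333333.
d = −0.75 · ln(1 − (4/3)·0.333333) = −0.75 · ln(0.555556) = −0.75 · (-0.587786) = 0.4408.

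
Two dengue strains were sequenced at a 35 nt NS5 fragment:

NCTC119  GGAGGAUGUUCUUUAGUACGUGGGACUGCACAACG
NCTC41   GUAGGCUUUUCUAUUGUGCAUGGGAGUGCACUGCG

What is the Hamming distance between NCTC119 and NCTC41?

10

Differing sites — 2:G/U; 6:A/C; 8:G/U; 13:U/A; 15:A/U; 18:A/G; 20:G/A; 26:C/G; 32:A/U; 33:A/G.
That gives 10 mismatches out of 35 aligned sites, so the Hamming distance is 10.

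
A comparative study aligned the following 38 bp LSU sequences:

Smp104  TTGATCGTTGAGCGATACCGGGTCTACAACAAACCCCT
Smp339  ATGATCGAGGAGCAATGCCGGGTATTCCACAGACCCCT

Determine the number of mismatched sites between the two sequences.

The sequences differ at positions 1 (T/A), 8 (T/A), 9 (T/G), 14 (G/A), 17 (A/G), 24 (C/A), 26 (A/T), 28 (A/C), 32 (A/G).
That gives 9 mismatches out of 38 aligned sites, so the Hamming distance is 9.

9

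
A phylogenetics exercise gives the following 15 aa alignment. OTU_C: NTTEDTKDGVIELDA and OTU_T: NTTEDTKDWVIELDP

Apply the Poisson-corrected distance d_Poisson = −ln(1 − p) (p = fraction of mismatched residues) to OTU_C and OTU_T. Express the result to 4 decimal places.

Mismatches occur at site 9 (G→W), site 15 (A→P).
p = 2/15 = 0.133333.
d = −ln(1 − 0.133333) = −ln(0.866667) = 0.1431.

0.1431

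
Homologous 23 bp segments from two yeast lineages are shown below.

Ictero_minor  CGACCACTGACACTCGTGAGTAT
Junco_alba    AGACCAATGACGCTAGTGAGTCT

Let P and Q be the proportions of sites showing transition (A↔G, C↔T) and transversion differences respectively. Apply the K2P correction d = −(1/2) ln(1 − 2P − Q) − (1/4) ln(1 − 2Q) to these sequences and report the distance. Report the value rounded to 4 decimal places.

0.2580

Differing sites — 1:C/A (Tv); 7:C/A (Tv); 12:A/G (Ti); 15:C/A (Tv); 22:A/C (Tv).
Of the 5 differences, 1 transition and 4 transversions over 23 sites: P = 1/23 = 0.043478, Q = 4/23 = 0.173913.
d = −0.5·ln(0.739131) − 0.25·ln(0.652174) = −0.5·(-0.302280) − 0.25·(-0.427444) = 0.2580.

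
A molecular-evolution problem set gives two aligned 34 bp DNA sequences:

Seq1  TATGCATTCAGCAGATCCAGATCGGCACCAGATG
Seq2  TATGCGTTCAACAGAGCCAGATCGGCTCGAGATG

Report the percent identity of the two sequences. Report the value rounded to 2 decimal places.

The sequences differ at positions 6 (A/G), 11 (G/A), 16 (T/G), 27 (A/T), 29 (C/G).
29 of the 34 sites match, so the percent identity is 29/34 × 100 = 85.29%.

85.29%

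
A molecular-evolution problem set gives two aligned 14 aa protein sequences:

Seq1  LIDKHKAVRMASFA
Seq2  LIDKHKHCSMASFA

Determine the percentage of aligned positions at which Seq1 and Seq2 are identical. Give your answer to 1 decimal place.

Mismatches occur at site 7 (A→H), site 8 (V→C), site 9 (R→S).
11 of the 14 sites match, so the percent identity is 11/14 × 100 = 78.6%.

78.6%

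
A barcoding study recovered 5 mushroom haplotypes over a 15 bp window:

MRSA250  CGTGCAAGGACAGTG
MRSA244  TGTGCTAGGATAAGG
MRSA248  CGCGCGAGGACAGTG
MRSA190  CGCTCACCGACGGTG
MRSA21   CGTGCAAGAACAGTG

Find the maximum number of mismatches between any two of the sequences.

10

Pairwise Hamming distances:
  MRSA250 vs MRSA244: 5
  MRSA250 vs MRSA248: 2
  MRSA250 vs MRSA190: 5
  MRSA250 vs MRSA21: 1
  MRSA244 vs MRSA248: 6
  MRSA244 vs MRSA190: 10
  MRSA244 vs MRSA21: 6
  MRSA248 vs MRSA190: 5
  MRSA248 vs MRSA21: 3
  MRSA190 vs MRSA21: 6
The largest is 10, between MRSA244 and MRSA190.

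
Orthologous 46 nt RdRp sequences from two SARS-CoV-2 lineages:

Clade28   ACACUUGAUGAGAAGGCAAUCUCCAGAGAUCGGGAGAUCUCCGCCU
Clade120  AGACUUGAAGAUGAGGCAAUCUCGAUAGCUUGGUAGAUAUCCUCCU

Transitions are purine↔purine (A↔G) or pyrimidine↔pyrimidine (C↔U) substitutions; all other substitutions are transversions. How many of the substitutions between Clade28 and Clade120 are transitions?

2

Mismatches occur at site 2 (C→G, transversion), site 9 (U→A, transversion), site 12 (G→U, transversion), site 13 (A→G, transition), site 24 (C→G, transversion), site 26 (G→U, transversion), site 29 (A→C, transversion), site 31 (C→U, transition), site 34 (G→U, transversion), site 39 (C→A, transversion), site 43 (G→U, transversion).
Of the 11 differences, 2 transitions and 9 transversions, so the answer is 2.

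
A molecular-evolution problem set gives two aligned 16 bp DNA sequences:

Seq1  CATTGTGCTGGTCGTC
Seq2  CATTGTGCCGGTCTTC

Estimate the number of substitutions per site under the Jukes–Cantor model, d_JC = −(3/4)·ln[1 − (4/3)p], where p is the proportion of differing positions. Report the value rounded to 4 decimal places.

The sequences differ at positions 9 (T/C), 14 (G/T).
p = 2/16 = 0.125000.
d = −0.75 · ln(1 − (4/3)·0.125000) = −0.75 · ln(0.833333) = −0.75 · (-0.182322) = 0.1367.

0.1367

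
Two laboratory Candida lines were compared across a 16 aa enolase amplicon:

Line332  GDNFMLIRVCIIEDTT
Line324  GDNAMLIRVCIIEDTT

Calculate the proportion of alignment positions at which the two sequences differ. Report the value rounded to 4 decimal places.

0.0625

A single mismatch occurs at site 4 (F↔A).
There are 1 differences over 16 sites, so p = 1/16 = 0.0625.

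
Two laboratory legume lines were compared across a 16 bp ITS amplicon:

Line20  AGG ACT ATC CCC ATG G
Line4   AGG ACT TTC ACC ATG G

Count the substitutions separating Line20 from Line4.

2

Differing sites — 7:A/T; 10:C/A.
That gives 2 mismatches out of 16 aligned sites, so the Hamming distance is 2.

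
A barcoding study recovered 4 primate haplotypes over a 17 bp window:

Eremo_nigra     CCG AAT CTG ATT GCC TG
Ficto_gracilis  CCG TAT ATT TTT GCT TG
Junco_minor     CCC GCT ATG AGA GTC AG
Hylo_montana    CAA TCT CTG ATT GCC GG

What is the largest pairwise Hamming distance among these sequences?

10

Pairwise Hamming distances:
  Eremo_nigra vs Ficto_gracilis: 5
  Eremo_nigra vs Junco_minor: 8
  Eremo_nigra vs Hylo_montana: 5
  Ficto_gracilis vs Junco_minor: 10
  Ficto_gracilis vs Hylo_montana: 8
  Junco_minor vs Hylo_montana: 8
The largest is 10, between Ficto_gracilis and Junco_minor.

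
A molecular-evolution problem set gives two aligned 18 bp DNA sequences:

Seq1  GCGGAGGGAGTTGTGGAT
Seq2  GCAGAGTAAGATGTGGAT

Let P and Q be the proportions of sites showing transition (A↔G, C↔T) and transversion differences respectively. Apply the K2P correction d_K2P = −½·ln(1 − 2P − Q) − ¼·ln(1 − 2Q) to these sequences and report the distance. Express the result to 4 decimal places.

0.2656

Mismatches occur at site 3 (G→A, transition), site 7 (G→T, transversion), site 8 (G→A, transition), site 11 (T→A, transversion).
Of the 4 differences, 2 transitions and 2 transversions over 18 sites: P = 2/18 = 0.111111, Q = 2/18 = 0.111111.
d = −0.5·ln(0.666667) − 0.25·ln(0.777778) = −0.5·(-0.405465) − 0.25·(-0.251314) = 0.2656.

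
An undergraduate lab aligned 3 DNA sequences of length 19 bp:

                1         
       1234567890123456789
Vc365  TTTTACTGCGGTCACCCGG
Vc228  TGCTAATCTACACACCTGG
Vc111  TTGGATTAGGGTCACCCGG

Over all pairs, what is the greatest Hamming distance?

10

Pairwise Hamming distances:
  Vc365 vs Vc228: 9
  Vc365 vs Vc111: 5
  Vc228 vs Vc111: 10
The largest is 10, between Vc228 and Vc111.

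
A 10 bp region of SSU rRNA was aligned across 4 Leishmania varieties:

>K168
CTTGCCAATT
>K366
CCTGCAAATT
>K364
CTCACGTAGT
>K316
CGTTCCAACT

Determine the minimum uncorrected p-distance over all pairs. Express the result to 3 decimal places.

0.200

Pairwise Hamming distances:
  K168 vs K366: 2
  K168 vs K364: 5
  K168 vs K316: 3
  K366 vs K364: 6
  K366 vs K316: 4
  K364 vs K316: 6
The smallest is 2 mismatches, between K168 and K366; p = 2/10 = 0.200.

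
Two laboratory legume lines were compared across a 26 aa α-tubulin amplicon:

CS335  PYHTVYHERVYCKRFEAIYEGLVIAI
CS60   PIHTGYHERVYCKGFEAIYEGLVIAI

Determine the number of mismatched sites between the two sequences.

3

Mismatches occur at site 2 (Y↔I), site 5 (V↔G), site 14 (R↔G).
That gives 3 mismatches out of 26 aligned sites, so the Hamming distance is 3.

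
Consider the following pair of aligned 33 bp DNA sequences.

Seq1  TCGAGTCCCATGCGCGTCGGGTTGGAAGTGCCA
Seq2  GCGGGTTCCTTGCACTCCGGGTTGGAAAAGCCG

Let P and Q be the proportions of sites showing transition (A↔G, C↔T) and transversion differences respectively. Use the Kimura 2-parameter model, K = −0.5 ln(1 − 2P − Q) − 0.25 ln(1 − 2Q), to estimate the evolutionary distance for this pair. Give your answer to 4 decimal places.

Differing sites — 1:T/G (Tv); 4:A/G (Ti); 7:C/T (Ti); 10:A/T (Tv); 14:G/A (Ti); 16:G/T (Tv); 17:T/C (Ti); 28:G/A (Ti); 29:T/A (Tv); 33:A/G (Ti).
Of the 10 differences, 6 transitions and 4 transversions over 33 sites: P = 6/33 = 0.181818, Q = 4/33 = 0.121212.
d = −0.5·ln(0.515152) − 0.25·ln(0.757576) = −0.5·(-0.663293) − 0.25·(-0.277631) = 0.4011.

0.4011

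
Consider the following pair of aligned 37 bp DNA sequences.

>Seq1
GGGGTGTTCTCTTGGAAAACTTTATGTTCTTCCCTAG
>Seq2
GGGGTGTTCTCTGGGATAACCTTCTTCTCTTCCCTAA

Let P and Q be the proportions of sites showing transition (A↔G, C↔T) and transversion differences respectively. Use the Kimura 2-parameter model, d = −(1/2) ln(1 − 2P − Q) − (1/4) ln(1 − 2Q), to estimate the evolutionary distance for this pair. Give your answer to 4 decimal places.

The sequences differ at positions 13 (T/G, transversion), 17 (A/T, transversion), 21 (T/C, transition), 24 (A/C, transversion), 26 (G/T, transversion), 27 (T/C, transition), 37 (G/A, transition).
Of the 7 differences, 3 transitions and 4 transversions over 37 sites: P = 3/37 = 0.081081, Q = 4/37 = 0.108108.
d = −0.5·ln(0.729730) − 0.25·ln(0.783784) = −0.5·(-0.315081) − 0.25·(-0.243622) = 0.2184.

0.2184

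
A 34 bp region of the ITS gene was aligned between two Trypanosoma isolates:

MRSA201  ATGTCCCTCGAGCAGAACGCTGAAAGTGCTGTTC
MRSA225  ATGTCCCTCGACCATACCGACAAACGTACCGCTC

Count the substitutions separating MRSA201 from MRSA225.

10

The sequences differ at positions 12 (G/C), 15 (G/T), 17 (A/C), 20 (C/A), 21 (T/C), 22 (G/A), 25 (A/C), 28 (G/A), 30 (T/C), 32 (T/C).
That gives 10 mismatches out of 34 aligned sites, so the Hamming distance is 10.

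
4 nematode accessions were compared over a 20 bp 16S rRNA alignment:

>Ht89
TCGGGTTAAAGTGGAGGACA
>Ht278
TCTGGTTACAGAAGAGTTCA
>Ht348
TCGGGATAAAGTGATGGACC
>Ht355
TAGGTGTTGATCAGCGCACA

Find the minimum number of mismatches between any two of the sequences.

Pairwise Hamming distances:
  Ht89 vs Ht278: 6
  Ht89 vs Ht348: 4
  Ht89 vs Ht355: 10
  Ht278 vs Ht348: 10
  Ht278 vs Ht355: 11
  Ht348 vs Ht355: 12
The smallest is 4, between Ht89 and Ht348.

4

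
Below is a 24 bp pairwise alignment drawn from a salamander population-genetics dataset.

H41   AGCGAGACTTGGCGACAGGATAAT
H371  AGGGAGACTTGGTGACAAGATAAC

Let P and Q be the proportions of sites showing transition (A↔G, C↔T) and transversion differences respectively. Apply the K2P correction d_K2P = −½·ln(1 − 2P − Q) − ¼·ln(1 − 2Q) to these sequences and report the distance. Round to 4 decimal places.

Mismatches occur at site 3 (C→G, transversion), site 13 (C→T, transition), site 18 (G→A, transition), site 24 (T→C, transition).
Of the 4 differences, 3 transitions and 1 transversion over 24 sites: P = 3/24 = 0.125000, Q = 1/24 = 0.041667.
d = −0.5·ln(0.708333) − 0.25·ln(0.916666) = −0.5·(-0.344841) − 0.25·(-0.087012) = 0.1942.

0.1942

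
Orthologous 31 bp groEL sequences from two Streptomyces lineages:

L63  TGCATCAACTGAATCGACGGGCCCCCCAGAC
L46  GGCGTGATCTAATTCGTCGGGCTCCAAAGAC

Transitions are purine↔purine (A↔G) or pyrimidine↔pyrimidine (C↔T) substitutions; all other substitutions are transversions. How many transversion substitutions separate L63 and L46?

7

The sequences differ at positions 1 (T/G, transversion), 4 (A/G, transition), 6 (C/G, transversion), 8 (A/T, transversion), 11 (G/A, transition), 13 (A/T, transversion), 17 (A/T, transversion), 23 (C/T, transition), 26 (C/A, transversion), 27 (C/A, transversion).
Of the 10 differences, 3 transitions and 7 transversions, so the answer is 7.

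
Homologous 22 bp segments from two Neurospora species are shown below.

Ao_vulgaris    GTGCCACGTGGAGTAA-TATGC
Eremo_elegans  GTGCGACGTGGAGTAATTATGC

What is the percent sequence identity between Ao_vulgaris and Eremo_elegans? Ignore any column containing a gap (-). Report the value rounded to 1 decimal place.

95.2%

Excluding the 1 gap column leaves 21 comparable sites.
The sequences differ at position 5 (C/G).
20 of the 21 comparable sites match, so the percent identity is 20/21 × 100 = 95.2%.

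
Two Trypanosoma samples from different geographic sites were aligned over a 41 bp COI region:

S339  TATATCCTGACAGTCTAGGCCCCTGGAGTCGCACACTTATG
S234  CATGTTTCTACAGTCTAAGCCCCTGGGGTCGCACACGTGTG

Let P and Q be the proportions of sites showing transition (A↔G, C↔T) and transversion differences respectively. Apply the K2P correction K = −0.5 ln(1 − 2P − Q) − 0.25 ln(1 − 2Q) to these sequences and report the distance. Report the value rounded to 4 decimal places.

0.3147

Differing sites — 1:T/C (Ti); 4:A/G (Ti); 6:C/T (Ti); 7:C/T (Ti); 8:T/C (Ti); 9:G/T (Tv); 18:G/A (Ti); 27:A/G (Ti); 37:T/G (Tv); 39:A/G (Ti).
Of the 10 differences, 8 transitions and 2 transversions over 41 sites: P = 8/41 = 0.195122, Q = 2/41 = 0.048780.
d = −0.5·ln(0.560976) − 0.25·ln(0.902440) = −0.5·(-0.578077) − 0.25·(-0.102653) = 0.3147.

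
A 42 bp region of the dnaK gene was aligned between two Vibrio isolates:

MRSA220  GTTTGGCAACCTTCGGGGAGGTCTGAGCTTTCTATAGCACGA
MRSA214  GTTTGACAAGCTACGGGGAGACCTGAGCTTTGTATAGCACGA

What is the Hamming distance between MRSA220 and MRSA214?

6

Differing sites — 6:G/A; 10:C/G; 13:T/A; 21:G/A; 22:T/C; 32:C/G.
That gives 6 mismatches out of 42 aligned sites, so the Hamming distance is 6.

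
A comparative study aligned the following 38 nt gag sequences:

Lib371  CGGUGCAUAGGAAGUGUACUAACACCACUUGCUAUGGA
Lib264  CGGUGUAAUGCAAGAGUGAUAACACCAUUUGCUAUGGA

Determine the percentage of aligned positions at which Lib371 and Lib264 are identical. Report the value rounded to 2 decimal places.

Mismatches occur at site 6 (C→U), site 8 (U→A), site 9 (A→U), site 11 (G→C), site 15 (U→A), site 18 (A→G), site 19 (C→A), site 28 (C→U).
30 of the 38 sites match, so the percent identity is 30/38 × 100 = 78.95%.

78.95%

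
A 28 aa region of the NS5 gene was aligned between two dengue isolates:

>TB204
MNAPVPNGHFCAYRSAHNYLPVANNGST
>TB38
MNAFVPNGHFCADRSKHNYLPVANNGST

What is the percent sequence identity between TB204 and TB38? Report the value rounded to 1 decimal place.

The sequences differ at positions 4 (P/F), 13 (Y/D), 16 (A/K).
25 of the 28 sites match, so the percent identity is 25/28 × 100 = 89.3%.

89.3%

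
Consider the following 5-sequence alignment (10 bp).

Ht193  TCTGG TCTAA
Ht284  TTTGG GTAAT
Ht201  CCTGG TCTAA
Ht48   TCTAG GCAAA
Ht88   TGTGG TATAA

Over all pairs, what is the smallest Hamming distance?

Pairwise Hamming distances:
  Ht193 vs Ht284: 5
  Ht193 vs Ht201: 1
  Ht193 vs Ht48: 3
  Ht193 vs Ht88: 2
  Ht284 vs Ht201: 6
  Ht284 vs Ht48: 4
  Ht284 vs Ht88: 5
  Ht201 vs Ht48: 4
  Ht201 vs Ht88: 3
  Ht48 vs Ht88: 5
The smallest is 1, between Ht193 and Ht201.

1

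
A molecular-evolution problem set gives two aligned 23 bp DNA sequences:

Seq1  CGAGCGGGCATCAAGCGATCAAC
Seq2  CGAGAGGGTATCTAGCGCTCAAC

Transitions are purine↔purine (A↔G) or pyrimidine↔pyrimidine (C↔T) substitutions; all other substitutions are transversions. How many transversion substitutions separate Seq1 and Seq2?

3

The sequences differ at positions 5 (C/A, transversion), 9 (C/T, transition), 13 (A/T, transversion), 18 (A/C, transversion).
Of the 4 differences, 1 transition and 3 transversions, so the answer is 3.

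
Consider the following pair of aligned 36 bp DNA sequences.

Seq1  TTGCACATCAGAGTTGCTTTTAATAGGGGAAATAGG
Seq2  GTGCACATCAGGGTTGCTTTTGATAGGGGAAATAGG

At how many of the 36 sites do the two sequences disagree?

The sequences differ at positions 1 (T/G), 12 (A/G), 22 (A/G).
That gives 3 mismatches out of 36 aligned sites, so the Hamming distance is 3.

3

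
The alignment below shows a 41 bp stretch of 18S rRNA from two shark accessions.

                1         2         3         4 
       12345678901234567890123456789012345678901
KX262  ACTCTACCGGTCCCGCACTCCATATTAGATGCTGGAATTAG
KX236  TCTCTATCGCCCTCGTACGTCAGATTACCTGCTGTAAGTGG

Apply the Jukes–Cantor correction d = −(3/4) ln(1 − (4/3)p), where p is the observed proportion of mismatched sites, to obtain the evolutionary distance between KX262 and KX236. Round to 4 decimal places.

0.4556

Mismatches occur at site 1 (A→T), site 7 (C→T), site 10 (G→C), site 11 (T→C), site 13 (C→T), site 16 (C→T), site 19 (T→G), site 20 (C→T), site 23 (T→G), site 28 (G→C), site 29 (A→C), site 35 (G→T), site 38 (T→G), site 40 (A→G).
p = 14/41 = 0.341463.
d = −0.75 · ln(1 − (4/3)·0.341463) = −0.75 · ln(0.544716) = −0.75 · (-0.607491) = 0.4556.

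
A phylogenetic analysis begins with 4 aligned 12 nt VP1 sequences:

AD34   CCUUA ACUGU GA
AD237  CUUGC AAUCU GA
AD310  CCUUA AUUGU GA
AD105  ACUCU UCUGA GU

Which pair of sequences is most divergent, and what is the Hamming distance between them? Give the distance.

Pairwise Hamming distances:
  AD34 vs AD237: 5
  AD34 vs AD310: 1
  AD34 vs AD105: 6
  AD237 vs AD310: 5
  AD237 vs AD105: 9
  AD310 vs AD105: 7
The largest is 9, between AD237 and AD105.

9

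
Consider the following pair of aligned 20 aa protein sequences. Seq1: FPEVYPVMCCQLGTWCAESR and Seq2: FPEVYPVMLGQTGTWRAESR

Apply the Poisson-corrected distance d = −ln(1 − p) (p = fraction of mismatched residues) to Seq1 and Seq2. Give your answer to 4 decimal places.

Differing sites — 9:C/L; 10:C/G; 12:L/T; 16:C/R.
p = 4/20 = 0.200000.
d = −ln(1 − 0.200000) = −ln(0.800000) = 0.2231.

0.2231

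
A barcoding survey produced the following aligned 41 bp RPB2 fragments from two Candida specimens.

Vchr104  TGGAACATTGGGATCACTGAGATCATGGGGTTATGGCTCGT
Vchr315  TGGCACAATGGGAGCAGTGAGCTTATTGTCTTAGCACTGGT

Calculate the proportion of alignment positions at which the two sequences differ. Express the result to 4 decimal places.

The sequences differ at positions 4 (A/C), 8 (T/A), 14 (T/G), 17 (C/G), 22 (A/C), 24 (C/T), 27 (G/T), 29 (G/T), 30 (G/C), 34 (T/G), 35 (G/C), 36 (G/A), 39 (C/G).
There are 13 differences over 41 sites, so p = 13/41 = 0.3171.

0.3171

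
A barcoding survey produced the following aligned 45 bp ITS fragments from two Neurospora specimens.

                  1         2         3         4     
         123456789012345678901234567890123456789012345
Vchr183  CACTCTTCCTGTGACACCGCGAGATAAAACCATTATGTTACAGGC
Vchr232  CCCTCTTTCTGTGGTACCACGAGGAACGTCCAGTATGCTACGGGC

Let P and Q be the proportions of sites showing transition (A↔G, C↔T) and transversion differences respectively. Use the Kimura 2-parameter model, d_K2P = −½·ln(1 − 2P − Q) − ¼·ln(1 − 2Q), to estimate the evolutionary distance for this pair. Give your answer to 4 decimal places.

Mismatches occur at site 2 (A→C, transversion), site 8 (C→T, transition), site 14 (A→G, transition), site 15 (C→T, transition), site 19 (G→A, transition), site 24 (A→G, transition), site 25 (T→A, transversion), site 27 (A→C, transversion), site 28 (A→G, transition), site 29 (A→T, transversion), site 33 (T→G, transversion), site 38 (T→C, transition), site 42 (A→G, transition).
Of the 13 differences, 8 transitions and 5 transversions over 45 sites: P = 8/45 = 0.177778, Q = 5/45 = 0.111111.
d = −0.5·ln(0.533333) − 0.25·ln(0.777778) = −0.5·(-0.628609) − 0.25·(-0.251314) = 0.3771.

0.3771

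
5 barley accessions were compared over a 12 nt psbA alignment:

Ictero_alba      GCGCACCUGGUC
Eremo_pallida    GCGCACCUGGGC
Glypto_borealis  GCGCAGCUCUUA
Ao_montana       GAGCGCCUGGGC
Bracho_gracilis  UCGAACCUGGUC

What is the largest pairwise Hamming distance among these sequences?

7

Pairwise Hamming distances:
  Ictero_alba vs Eremo_pallida: 1
  Ictero_alba vs Glypto_borealis: 4
  Ictero_alba vs Ao_montana: 3
  Ictero_alba vs Bracho_gracilis: 2
  Eremo_pallida vs Glypto_borealis: 5
  Eremo_pallida vs Ao_montana: 2
  Eremo_pallida vs Bracho_gracilis: 3
  Glypto_borealis vs Ao_montana: 7
  Glypto_borealis vs Bracho_gracilis: 6
  Ao_montana vs Bracho_gracilis: 5
The largest is 7, between Glypto_borealis and Ao_montana.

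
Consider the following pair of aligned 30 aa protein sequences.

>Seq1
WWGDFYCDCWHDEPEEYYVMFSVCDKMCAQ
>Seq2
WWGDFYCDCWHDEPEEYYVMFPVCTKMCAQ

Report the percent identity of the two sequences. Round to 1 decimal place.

93.3%

Differing sites — 22:S/P; 25:D/T.
28 of the 30 sites match, so the percent identity is 28/30 × 100 = 93.3%.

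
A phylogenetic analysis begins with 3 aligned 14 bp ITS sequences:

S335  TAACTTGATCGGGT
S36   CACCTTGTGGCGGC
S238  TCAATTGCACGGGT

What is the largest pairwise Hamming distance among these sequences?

9

Pairwise Hamming distances:
  S335 vs S36: 7
  S335 vs S238: 4
  S36 vs S238: 9
The largest is 9, between S36 and S238.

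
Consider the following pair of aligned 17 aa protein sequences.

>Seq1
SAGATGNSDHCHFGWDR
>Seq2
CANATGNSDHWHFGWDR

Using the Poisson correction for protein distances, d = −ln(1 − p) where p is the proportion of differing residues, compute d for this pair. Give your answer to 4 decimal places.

0.1942

The sequences differ at positions 1 (S/C), 3 (G/N), 11 (C/W).
p = 3/17 = 0.176471.
d = −ln(1 − 0.176471) = −ln(0.823529) = 0.1942.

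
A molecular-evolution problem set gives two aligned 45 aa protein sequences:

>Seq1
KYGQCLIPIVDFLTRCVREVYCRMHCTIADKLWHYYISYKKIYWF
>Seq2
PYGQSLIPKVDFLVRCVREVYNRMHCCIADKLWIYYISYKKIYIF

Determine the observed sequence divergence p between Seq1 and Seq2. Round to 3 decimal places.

0.178

The sequences differ at positions 1 (K/P), 5 (C/S), 9 (I/K), 14 (T/V), 22 (C/N), 27 (T/C), 34 (H/I), 44 (W/I).
There are 8 differences over 45 sites, so p = 8/45 = 0.178.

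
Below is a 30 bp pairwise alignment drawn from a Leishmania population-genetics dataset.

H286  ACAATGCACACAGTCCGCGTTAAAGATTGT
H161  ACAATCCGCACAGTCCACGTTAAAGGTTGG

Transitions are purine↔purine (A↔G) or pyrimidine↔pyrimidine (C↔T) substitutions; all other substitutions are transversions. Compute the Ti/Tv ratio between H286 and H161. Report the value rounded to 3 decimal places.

1.500

Mismatches occur at site 6 (G→C, transversion), site 8 (A→G, transition), site 17 (G→A, transition), site 26 (A→G, transition), site 30 (T→G, transversion).
Of the 5 differences, 3 transitions and 2 transversions, so Ti/Tv = 3/2 = 1.500.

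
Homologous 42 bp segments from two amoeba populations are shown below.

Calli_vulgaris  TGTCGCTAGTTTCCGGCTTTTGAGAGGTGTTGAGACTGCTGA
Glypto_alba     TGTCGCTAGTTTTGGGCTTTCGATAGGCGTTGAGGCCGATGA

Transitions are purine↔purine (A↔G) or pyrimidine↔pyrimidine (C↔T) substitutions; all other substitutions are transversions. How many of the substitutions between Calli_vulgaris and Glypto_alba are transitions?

Mismatches occur at site 13 (C↔T, transition), site 14 (C↔G, transversion), site 21 (T↔C, transition), site 24 (G↔T, transversion), site 28 (T↔C, transition), site 35 (A↔G, transition), site 37 (T↔C, transition), site 39 (C↔A, transversion).
Of the 8 differences, 5 transitions and 3 transversions, so the answer is 5.

5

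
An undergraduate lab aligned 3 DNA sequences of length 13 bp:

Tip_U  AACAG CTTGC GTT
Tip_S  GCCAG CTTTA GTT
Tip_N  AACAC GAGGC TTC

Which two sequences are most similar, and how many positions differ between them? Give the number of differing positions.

4

Pairwise Hamming distances:
  Tip_U vs Tip_S: 4
  Tip_U vs Tip_N: 6
  Tip_S vs Tip_N: 10
The smallest is 4, between Tip_U and Tip_S.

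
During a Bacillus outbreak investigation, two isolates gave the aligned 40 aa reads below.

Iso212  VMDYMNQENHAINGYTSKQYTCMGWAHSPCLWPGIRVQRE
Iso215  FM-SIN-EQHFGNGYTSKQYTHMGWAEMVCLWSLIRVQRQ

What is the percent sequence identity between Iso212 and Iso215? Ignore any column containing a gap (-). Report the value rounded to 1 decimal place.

65.8%

Excluding the 2 gap columns leaves 38 comparable sites.
Mismatches occur at site 1 (V/F), site 4 (Y/S), site 5 (M/I), site 9 (N/Q), site 11 (A/F), site 12 (I/G), site 22 (C/H), site 27 (H/E), site 28 (S/M), site 29 (P/V), site 33 (P/S), site 34 (G/L), site 40 (E/Q).
25 of the 38 comparable sites match, so the percent identity is 25/38 × 100 = 65.8%.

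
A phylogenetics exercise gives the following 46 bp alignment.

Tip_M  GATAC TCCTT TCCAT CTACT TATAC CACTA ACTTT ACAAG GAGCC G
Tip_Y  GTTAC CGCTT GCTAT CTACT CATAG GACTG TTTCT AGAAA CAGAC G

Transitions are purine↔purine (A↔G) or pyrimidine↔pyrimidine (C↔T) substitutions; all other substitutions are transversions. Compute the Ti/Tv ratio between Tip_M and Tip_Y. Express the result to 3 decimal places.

Mismatches occur at site 2 (A↔T, transversion), site 6 (T↔C, transition), site 7 (C↔G, transversion), site 11 (T↔G, transversion), site 13 (C↔T, transition), site 21 (T↔C, transition), site 25 (C↔G, transversion), site 26 (C↔G, transversion), site 30 (A↔G, transition), site 31 (A↔T, transversion), site 32 (C↔T, transition), site 34 (T↔C, transition), site 37 (C↔G, transversion), site 40 (G↔A, transition), site 41 (G↔C, transversion), site 44 (C↔A, transversion).
Of the 16 differences, 7 transitions and 9 transversions, so Ti/Tv = 7/9 = 0.778.

0.778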